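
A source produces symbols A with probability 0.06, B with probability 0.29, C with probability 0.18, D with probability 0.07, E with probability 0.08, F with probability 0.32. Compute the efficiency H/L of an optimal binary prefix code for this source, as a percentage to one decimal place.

98.0%

Entropy H = −Σ p log₂ p ≈ 2.2928 bits.
Huffman merges: 3/50+7/100→13/100; 2/25+13/100→21/100; 9/50+21/100→39/100; 29/100+8/25→61/100; 39/100+61/100→1. L = 117/50 ≈ 2.3400.
Efficiency = H/L = 2.2928/2.3400 = 98.0%.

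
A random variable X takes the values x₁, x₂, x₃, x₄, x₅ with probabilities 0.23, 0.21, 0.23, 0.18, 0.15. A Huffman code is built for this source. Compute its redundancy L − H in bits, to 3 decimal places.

0.026 bits

Entropy H = −Σ p log₂ p ≈ 2.3040 bits.
Huffman merges: 3/20+9/50→33/100; 21/100+23/100→11/25; 23/100+33/100→14/25; 11/25+14/25→1. L = 233/100 ≈ 2.3300.
L − H = 2.3300 − 2.3040 = 0.026 bits.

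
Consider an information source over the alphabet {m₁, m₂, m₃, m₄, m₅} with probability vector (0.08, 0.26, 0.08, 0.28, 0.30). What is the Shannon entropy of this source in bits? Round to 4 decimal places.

H = −Σ pᵢ log₂ pᵢ.
−0.08·log₂(0.08) = 0.2915
−0.26·log₂(0.26) = 0.5053
−0.08·log₂(0.08) = 0.2915
−0.28·log₂(0.28) = 0.5142
−0.30·log₂(0.30) = 0.5211
Sum ≈ 2.1236 → 2.1236 bits.

2.1236 bits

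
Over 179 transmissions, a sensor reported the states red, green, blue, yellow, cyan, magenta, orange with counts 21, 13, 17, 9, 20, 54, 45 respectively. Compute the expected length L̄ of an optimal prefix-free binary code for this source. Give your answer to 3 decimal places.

Probabilities are the counts divided by 179.
Repeatedly combine the two least-probable nodes; the expected code length is the sum of the merged weights.
merge 9/179 + 13/179 → 22/179
merge 17/179 + 20/179 → 37/179
merge 21/179 + 22/179 → 43/179
merge 37/179 + 43/179 → 80/179
merge 45/179 + 54/179 → 99/179
merge 80/179 + 99/179 → 1
L = 22/179 + 37/179 + 43/179 + 80/179 + 99/179 + 1 = 460/179 ≈ 2.570 bits/symbol.

2.570 bits/symbol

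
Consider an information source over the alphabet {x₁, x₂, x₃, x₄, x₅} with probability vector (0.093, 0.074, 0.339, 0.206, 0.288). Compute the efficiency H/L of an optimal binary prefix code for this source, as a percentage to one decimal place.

97.5%

Entropy H = −Σ p log₂ p ≈ 2.1124 bits.
Huffman merges: 37/500+93/1000→167/1000; 167/1000+103/500→373/1000; 36/125+339/1000→627/1000; 373/1000+627/1000→1. L = 2167/1000 ≈ 2.1670.
Efficiency = H/L = 2.1124/2.1670 = 97.5%.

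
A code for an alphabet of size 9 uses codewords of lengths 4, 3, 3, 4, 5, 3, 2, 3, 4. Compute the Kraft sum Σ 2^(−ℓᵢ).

0.96875

With common denominator 2^5 = 32: Σ 2^(−ℓᵢ) = 2/32 + 4/32 + 4/32 + 2/32 + 1/32 + 4/32 + 8/32 + 4/32 + 2/32 = 31/32 = 0.96875.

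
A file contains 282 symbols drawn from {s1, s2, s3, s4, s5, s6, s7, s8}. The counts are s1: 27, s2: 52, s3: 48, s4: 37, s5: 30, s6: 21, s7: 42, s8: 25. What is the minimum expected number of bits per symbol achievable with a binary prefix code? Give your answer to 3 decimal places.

Probabilities are the counts divided by 282.
Repeatedly combine the two least-probable nodes; the expected code length is the sum of the merged weights.
merge 7/94 + 25/282 → 23/141
merge 9/94 + 5/47 → 19/94
merge 37/282 + 7/47 → 79/282
merge 23/141 + 8/47 → 1/3
merge 26/141 + 19/94 → 109/282
merge 79/282 + 1/3 → 173/282
merge 109/282 + 173/282 → 1
L = 23/141 + 19/94 + 79/282 + 1/3 + 109/282 + 173/282 + 1 = 140/47 ≈ 2.979 bits/symbol.

2.979 bits/symbol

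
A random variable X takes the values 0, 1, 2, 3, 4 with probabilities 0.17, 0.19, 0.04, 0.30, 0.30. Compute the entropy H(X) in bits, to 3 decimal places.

H = −Σ pᵢ log₂ pᵢ.
−0.17·log₂(0.17) = 0.4346
−0.19·log₂(0.19) = 0.4552
−0.04·log₂(0.04) = 0.1858
−0.30·log₂(0.30) = 0.5211
−0.30·log₂(0.30) = 0.5211
Sum ≈ 2.1177 → 2.118 bits.

2.118 bits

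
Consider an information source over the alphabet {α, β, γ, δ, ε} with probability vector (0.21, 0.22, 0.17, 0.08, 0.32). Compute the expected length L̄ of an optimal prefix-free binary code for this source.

2.25 bits/symbol

Repeatedly combine the two least-probable nodes; the expected code length is the sum of the merged weights.
merge 2/25 + 17/100 → 1/4
merge 21/100 + 11/50 → 43/100
merge 1/4 + 8/25 → 57/100
merge 43/100 + 57/100 → 1
L = 1/4 + 43/100 + 57/100 + 1 = 9/4 = 2.25 bits/symbol.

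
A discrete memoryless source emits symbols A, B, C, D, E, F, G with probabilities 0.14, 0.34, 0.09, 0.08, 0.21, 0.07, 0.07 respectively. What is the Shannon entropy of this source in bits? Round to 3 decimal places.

H = −Σ pᵢ log₂ pᵢ.
−0.14·log₂(0.14) = 0.3971
−0.34·log₂(0.34) = 0.5292
−0.09·log₂(0.09) = 0.3127
−0.08·log₂(0.08) = 0.2915
−0.21·log₂(0.21) = 0.4728
−0.07·log₂(0.07) = 0.2686
−0.07·log₂(0.07) = 0.2686
Sum ≈ 2.5404 → 2.540 bits.

2.540 bits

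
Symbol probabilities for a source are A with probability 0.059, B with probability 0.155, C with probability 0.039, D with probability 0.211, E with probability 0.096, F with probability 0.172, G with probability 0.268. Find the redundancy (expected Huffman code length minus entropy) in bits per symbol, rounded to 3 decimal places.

0.035 bits

Entropy H = −Σ p log₂ p ≈ 2.5844 bits.
Huffman merges: 39/1000+59/1000→49/500; 12/125+49/500→97/500; 31/200+43/250→327/1000; 97/500+211/1000→81/200; 67/250+327/1000→119/200; 81/200+119/200→1. L = 2619/1000 ≈ 2.6190.
L − H = 2.6190 − 2.5844 = 0.035 bits.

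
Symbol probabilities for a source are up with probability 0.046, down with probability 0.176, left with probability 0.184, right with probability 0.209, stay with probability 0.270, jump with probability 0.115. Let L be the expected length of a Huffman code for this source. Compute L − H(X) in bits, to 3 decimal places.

Entropy H = −Σ p log₂ p ≈ 2.4357 bits.
Huffman merges: 23/500+23/200→161/1000; 161/1000+22/125→337/1000; 23/125+209/1000→393/1000; 27/100+337/1000→607/1000; 393/1000+607/1000→1. L = 1249/500 ≈ 2.4980.
L − H = 2.4980 − 2.4357 = 0.062 bits.

0.062 bits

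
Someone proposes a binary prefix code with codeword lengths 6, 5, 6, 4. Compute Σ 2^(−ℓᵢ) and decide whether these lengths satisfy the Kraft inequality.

With common denominator 2^6 = 64: Σ 2^(−ℓᵢ) = 1/64 + 2/64 + 1/64 + 4/64 = 8/64 = 0.125.
Kraft's inequality requires Σ ≤ 1; here Σ = 0.125 ≤ 1, so such a prefix code exists.

0.125; yes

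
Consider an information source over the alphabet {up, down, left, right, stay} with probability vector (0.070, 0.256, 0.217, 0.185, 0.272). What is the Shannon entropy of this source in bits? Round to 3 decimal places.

H = −Σ pᵢ log₂ pᵢ.
−0.070·log₂(0.070) = 0.2686
−0.256·log₂(0.256) = 0.5032
−0.217·log₂(0.217) = 0.4783
−0.185·log₂(0.185) = 0.4504
−0.272·log₂(0.272) = 0.5109
Sum ≈ 2.2114 → 2.211 bits.

2.211 bits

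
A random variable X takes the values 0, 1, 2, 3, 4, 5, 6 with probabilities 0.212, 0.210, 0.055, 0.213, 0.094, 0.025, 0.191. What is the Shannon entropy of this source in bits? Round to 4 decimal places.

H = −Σ pᵢ log₂ pᵢ.
−0.212·log₂(0.212) = 0.4744
−0.210·log₂(0.210) = 0.4728
−0.055·log₂(0.055) = 0.2301
−0.213·log₂(0.213) = 0.4752
−0.094·log₂(0.094) = 0.3207
−0.025·log₂(0.025) = 0.1330
−0.191·log₂(0.191) = 0.4562
Sum ≈ 2.5625 → 2.5625 bits.

2.5625 bits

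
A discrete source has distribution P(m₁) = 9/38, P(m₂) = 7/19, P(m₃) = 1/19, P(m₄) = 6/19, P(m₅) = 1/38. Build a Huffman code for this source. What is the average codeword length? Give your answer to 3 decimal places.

Repeatedly combine the two least-probable nodes; the expected code length is the sum of the merged weights.
merge 1/38 + 1/19 → 3/38
merge 3/38 + 9/38 → 6/19
merge 6/19 + 6/19 → 12/19
merge 7/19 + 12/19 → 1
L = 3/38 + 6/19 + 12/19 + 1 = 77/38 ≈ 2.026 bits/symbol.

2.026 bits/symbol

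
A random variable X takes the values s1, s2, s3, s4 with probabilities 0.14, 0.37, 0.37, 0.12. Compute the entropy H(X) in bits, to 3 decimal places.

H = −Σ pᵢ log₂ pᵢ.
−0.14·log₂(0.14) = 0.3971
−0.37·log₂(0.37) = 0.5307
−0.37·log₂(0.37) = 0.5307
−0.12·log₂(0.12) = 0.3671
Sum ≈ 1.8256 → 1.826 bits.

1.826 bits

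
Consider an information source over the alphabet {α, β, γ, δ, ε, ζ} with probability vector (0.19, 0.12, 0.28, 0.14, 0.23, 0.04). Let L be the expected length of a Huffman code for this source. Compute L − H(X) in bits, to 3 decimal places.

0.053 bits

Entropy H = −Σ p log₂ p ≈ 2.4070 bits.
Huffman merges: 1/25+3/25→4/25; 7/50+4/25→3/10; 19/100+23/100→21/50; 7/25+3/10→29/50; 21/50+29/50→1. L = 123/50 ≈ 2.4600.
L − H = 2.4600 − 2.4070 = 0.053 bits.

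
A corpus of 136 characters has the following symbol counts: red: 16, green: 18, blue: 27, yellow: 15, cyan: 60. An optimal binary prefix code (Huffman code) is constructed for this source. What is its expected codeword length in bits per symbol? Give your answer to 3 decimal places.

Probabilities are the counts divided by 136.
Repeatedly combine the two least-probable nodes; the expected code length is the sum of the merged weights.
merge 15/136 + 2/17 → 31/136
merge 9/68 + 27/136 → 45/136
merge 31/136 + 45/136 → 19/34
merge 15/34 + 19/34 → 1
L = 31/136 + 45/136 + 19/34 + 1 = 36/17 ≈ 2.118 bits/symbol.

2.118 bits/symbol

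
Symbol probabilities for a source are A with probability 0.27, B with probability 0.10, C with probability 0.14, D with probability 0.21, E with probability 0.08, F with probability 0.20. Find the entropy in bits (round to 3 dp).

H = −Σ pᵢ log₂ pᵢ.
−0.27·log₂(0.27) = 0.5100
−0.10·log₂(0.10) = 0.3322
−0.14·log₂(0.14) = 0.3971
−0.21·log₂(0.21) = 0.4728
−0.08·log₂(0.08) = 0.2915
−0.20·log₂(0.20) = 0.4644
Sum ≈ 2.4680 → 2.468 bits.

2.468 bits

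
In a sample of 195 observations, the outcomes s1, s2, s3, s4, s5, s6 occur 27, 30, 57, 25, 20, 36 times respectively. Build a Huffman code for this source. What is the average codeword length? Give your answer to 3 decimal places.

2.523 bits/symbol

Probabilities are the counts divided by 195.
Repeatedly combine the two least-probable nodes; the expected code length is the sum of the merged weights.
merge 4/39 + 5/39 → 3/13
merge 9/65 + 2/13 → 19/65
merge 12/65 + 3/13 → 27/65
merge 19/65 + 19/65 → 38/65
merge 27/65 + 38/65 → 1
L = 3/13 + 19/65 + 27/65 + 38/65 + 1 = 164/65 ≈ 2.523 bits/symbol.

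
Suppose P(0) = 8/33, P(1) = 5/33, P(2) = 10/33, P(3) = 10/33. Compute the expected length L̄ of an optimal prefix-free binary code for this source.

Repeatedly combine the two least-probable nodes; the expected code length is the sum of the merged weights.
merge 5/33 + 8/33 → 13/33
merge 10/33 + 10/33 → 20/33
merge 13/33 + 20/33 → 1
L = 13/33 + 20/33 + 1 = 2 bits/symbol.

2 bits/symbol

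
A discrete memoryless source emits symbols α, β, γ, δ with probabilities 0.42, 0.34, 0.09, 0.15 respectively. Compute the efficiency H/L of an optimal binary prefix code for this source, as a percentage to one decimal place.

97.7%

Entropy H = −Σ p log₂ p ≈ 1.7780 bits.
Huffman merges: 9/100+3/20→6/25; 6/25+17/50→29/50; 21/50+29/50→1. L = 91/50 ≈ 1.8200.
Efficiency = H/L = 1.7780/1.8200 = 97.7%.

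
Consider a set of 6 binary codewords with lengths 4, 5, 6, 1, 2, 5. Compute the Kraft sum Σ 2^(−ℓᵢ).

With common denominator 2^6 = 64: Σ 2^(−ℓᵢ) = 4/64 + 2/64 + 1/64 + 32/64 + 16/64 + 2/64 = 57/64 = 0.890625.

0.890625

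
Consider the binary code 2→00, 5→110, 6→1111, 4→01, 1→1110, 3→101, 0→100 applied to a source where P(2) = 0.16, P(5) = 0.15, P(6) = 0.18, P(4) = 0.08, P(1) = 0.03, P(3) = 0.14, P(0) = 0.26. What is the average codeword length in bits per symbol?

2.97 bits/symbol

L̄ = Σ pᵢ·ℓᵢ = 0.16·2 + 0.15·3 + 0.18·4 + 0.08·2 + 0.03·4 + 0.14·3 + 0.26·3 = 2.97 bits/symbol.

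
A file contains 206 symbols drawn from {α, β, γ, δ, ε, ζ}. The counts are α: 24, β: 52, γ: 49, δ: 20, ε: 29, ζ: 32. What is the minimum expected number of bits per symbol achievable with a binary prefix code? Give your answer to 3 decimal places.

Probabilities are the counts divided by 206.
Repeatedly combine the two least-probable nodes; the expected code length is the sum of the merged weights.
merge 10/103 + 12/103 → 22/103
merge 29/206 + 16/103 → 61/206
merge 22/103 + 49/206 → 93/206
merge 26/103 + 61/206 → 113/206
merge 93/206 + 113/206 → 1
L = 22/103 + 61/206 + 93/206 + 113/206 + 1 = 517/206 ≈ 2.510 bits/symbol.

2.510 bits/symbol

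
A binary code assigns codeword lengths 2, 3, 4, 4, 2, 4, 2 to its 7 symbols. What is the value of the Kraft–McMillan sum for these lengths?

1.0625

With common denominator 2^4 = 16: Σ 2^(−ℓᵢ) = 4/16 + 2/16 + 1/16 + 1/16 + 4/16 + 1/16 + 4/16 = 17/16 = 1.0625.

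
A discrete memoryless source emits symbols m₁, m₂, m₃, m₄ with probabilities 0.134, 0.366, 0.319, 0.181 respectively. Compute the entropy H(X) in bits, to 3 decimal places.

1.891 bits

H = −Σ pᵢ log₂ pᵢ.
−0.134·log₂(0.134) = 0.3886
−0.366·log₂(0.366) = 0.5307
−0.319·log₂(0.319) = 0.5258
−0.181·log₂(0.181) = 0.4463
Sum ≈ 1.8915 → 1.891 bits.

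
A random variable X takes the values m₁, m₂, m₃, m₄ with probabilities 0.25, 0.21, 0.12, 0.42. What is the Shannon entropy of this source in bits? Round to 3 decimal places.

H = −Σ pᵢ log₂ pᵢ.
−0.25·log₂(0.25) = 0.5000
−0.21·log₂(0.21) = 0.4728
−0.12·log₂(0.12) = 0.3671
−0.42·log₂(0.42) = 0.5256
Sum ≈ 1.8655 → 1.866 bits.

1.866 bits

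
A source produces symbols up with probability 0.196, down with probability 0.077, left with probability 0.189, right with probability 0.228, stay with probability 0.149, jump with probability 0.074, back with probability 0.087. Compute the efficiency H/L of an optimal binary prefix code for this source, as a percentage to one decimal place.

98.3%

Entropy H = −Σ p log₂ p ≈ 2.6799 bits.
Huffman merges: 37/500+77/1000→151/1000; 87/1000+149/1000→59/250; 151/1000+189/1000→17/50; 49/250+57/250→53/125; 59/250+17/50→72/125; 53/125+72/125→1. L = 2727/1000 ≈ 2.7270.
Efficiency = H/L = 2.6799/2.7270 = 98.3%.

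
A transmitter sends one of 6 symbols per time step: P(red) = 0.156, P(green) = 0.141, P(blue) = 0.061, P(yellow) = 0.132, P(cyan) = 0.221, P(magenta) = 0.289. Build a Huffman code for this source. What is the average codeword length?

Repeatedly combine the two least-probable nodes; the expected code length is the sum of the merged weights.
merge 61/1000 + 33/250 → 193/1000
merge 141/1000 + 39/250 → 297/1000
merge 193/1000 + 221/1000 → 207/500
merge 289/1000 + 297/1000 → 293/500
merge 207/500 + 293/500 → 1
L = 193/1000 + 297/1000 + 207/500 + 293/500 + 1 = 249/100 = 2.49 bits/symbol.

2.49 bits/symbol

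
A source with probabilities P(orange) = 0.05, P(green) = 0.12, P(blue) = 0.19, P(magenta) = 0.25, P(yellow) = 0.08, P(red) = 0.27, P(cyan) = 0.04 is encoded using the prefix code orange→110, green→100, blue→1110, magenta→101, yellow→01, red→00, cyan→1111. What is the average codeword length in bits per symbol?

2.88 bits/symbol

L̄ = Σ pᵢ·ℓᵢ = 0.05·3 + 0.12·3 + 0.19·4 + 0.25·3 + 0.08·2 + 0.27·2 + 0.04·4 = 2.88 bits/symbol.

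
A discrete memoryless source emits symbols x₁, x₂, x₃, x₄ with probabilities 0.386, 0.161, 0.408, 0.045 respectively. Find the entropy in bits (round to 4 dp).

1.6833 bits

H = −Σ pᵢ log₂ pᵢ.
−0.386·log₂(0.386) = 0.5301
−0.161·log₂(0.161) = 0.4242
−0.408·log₂(0.408) = 0.5277
−0.045·log₂(0.045) = 0.2013
Sum ≈ 1.6833 → 1.6833 bits.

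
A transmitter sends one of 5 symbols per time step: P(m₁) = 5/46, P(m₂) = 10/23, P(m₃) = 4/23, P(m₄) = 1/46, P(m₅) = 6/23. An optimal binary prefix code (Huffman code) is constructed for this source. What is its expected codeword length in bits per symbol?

2 bits/symbol

Repeatedly combine the two least-probable nodes; the expected code length is the sum of the merged weights.
merge 1/46 + 5/46 → 3/23
merge 3/23 + 4/23 → 7/23
merge 6/23 + 7/23 → 13/23
merge 10/23 + 13/23 → 1
L = 3/23 + 7/23 + 13/23 + 1 = 2 bits/symbol.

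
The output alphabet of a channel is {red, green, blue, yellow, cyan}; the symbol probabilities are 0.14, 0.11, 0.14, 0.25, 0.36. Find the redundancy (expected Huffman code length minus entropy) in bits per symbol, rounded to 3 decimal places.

Entropy H = −Σ p log₂ p ≈ 2.1751 bits.
Huffman merges: 11/100+7/50→1/4; 7/50+1/4→39/100; 1/4+9/25→61/100; 39/100+61/100→1. L = 9/4 ≈ 2.2500.
L − H = 2.2500 − 2.1751 = 0.075 bits.

0.075 bits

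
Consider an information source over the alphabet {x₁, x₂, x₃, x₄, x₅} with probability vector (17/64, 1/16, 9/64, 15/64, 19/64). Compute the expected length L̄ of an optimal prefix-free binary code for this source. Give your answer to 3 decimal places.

Repeatedly combine the two least-probable nodes; the expected code length is the sum of the merged weights.
merge 1/16 + 9/64 → 13/64
merge 13/64 + 15/64 → 7/16
merge 17/64 + 19/64 → 9/16
merge 7/16 + 9/16 → 1
L = 13/64 + 7/16 + 9/16 + 1 = 141/64 ≈ 2.203 bits/symbol.

2.203 bits/symbol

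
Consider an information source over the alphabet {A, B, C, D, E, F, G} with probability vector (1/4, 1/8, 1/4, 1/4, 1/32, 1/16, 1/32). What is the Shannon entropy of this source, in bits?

2.4375 bits

Each probability is a power of 1/2, so log₂(1/p) is an integer.
H = Σ p·log₂(1/p) = 1/4·2 + 1/8·3 + 1/4·2 + 1/4·2 + 1/32·5 + 1/16·4 + 1/32·5 = 2.4375 bits.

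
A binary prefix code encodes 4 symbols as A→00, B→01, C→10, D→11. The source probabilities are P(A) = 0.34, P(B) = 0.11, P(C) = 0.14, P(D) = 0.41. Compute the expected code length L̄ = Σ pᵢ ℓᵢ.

L̄ = Σ pᵢ·ℓᵢ = 0.34·2 + 0.11·2 + 0.14·2 + 0.41·2 = 2 bits/symbol.

2 bits/symbol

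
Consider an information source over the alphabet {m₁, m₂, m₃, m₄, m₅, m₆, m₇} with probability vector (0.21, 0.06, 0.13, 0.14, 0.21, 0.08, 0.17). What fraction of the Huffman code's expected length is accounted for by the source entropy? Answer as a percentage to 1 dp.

Entropy H = −Σ p log₂ p ≈ 2.6950 bits.
Huffman merges: 3/50+2/25→7/50; 13/100+7/50→27/100; 7/50+17/100→31/100; 21/100+21/100→21/50; 27/100+31/100→29/50; 21/50+29/50→1. L = 68/25 ≈ 2.7200.
Efficiency = H/L = 2.6950/2.7200 = 99.1%.

99.1%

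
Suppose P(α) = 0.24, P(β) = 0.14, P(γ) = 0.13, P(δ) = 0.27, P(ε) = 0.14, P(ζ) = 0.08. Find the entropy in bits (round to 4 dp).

2.4725 bits

H = −Σ pᵢ log₂ pᵢ.
−0.24·log₂(0.24) = 0.4941
−0.14·log₂(0.14) = 0.3971
−0.13·log₂(0.13) = 0.3826
−0.27·log₂(0.27) = 0.5100
−0.14·log₂(0.14) = 0.3971
−0.08·log₂(0.08) = 0.2915
Sum ≈ 2.4725 → 2.4725 bits.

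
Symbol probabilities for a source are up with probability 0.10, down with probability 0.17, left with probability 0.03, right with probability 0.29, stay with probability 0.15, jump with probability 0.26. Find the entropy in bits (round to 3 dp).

H = −Σ pᵢ log₂ pᵢ.
−0.10·log₂(0.10) = 0.3322
−0.17·log₂(0.17) = 0.4346
−0.03·log₂(0.03) = 0.1518
−0.29·log₂(0.29) = 0.5179
−0.15·log₂(0.15) = 0.4105
−0.26·log₂(0.26) = 0.5053
Sum ≈ 2.3523 → 2.352 bits.

2.352 bits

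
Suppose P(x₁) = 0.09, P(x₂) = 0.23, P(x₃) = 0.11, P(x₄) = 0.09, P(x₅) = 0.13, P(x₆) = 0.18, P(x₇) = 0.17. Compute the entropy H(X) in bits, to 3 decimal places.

H = −Σ pᵢ log₂ pᵢ.
−0.09·log₂(0.09) = 0.3127
−0.23·log₂(0.23) = 0.4877
−0.11·log₂(0.11) = 0.3503
−0.09·log₂(0.09) = 0.3127
−0.13·log₂(0.13) = 0.3826
−0.18·log₂(0.18) = 0.4453
−0.17·log₂(0.17) = 0.4346
Sum ≈ 2.7258 → 2.726 bits.

2.726 bits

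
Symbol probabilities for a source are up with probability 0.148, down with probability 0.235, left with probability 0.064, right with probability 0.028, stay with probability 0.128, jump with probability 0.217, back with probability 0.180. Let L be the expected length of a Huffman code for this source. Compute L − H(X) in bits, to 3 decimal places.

Entropy H = −Σ p log₂ p ≈ 2.6004 bits.
Huffman merges: 7/250+8/125→23/250; 23/250+16/125→11/50; 37/250+9/50→41/125; 217/1000+11/50→437/1000; 47/200+41/125→563/1000; 437/1000+563/1000→1. L = 66/25 ≈ 2.6400.
L − H = 2.6400 − 2.6004 = 0.040 bits.

0.040 bits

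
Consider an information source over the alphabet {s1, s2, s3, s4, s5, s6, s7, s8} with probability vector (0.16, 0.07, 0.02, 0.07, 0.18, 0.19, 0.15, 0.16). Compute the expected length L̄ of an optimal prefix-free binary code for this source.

2.88 bits/symbol

Repeatedly combine the two least-probable nodes; the expected code length is the sum of the merged weights.
merge 1/50 + 7/100 → 9/100
merge 7/100 + 9/100 → 4/25
merge 3/20 + 4/25 → 31/100
merge 4/25 + 4/25 → 8/25
merge 9/50 + 19/100 → 37/100
merge 31/100 + 8/25 → 63/100
merge 37/100 + 63/100 → 1
L = 9/100 + 4/25 + 31/100 + 8/25 + 37/100 + 63/100 + 1 = 72/25 = 2.88 bits/symbol.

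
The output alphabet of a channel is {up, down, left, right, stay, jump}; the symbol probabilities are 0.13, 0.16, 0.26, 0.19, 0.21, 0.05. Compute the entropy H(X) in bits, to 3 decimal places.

H = −Σ pᵢ log₂ pᵢ.
−0.13·log₂(0.13) = 0.3826
−0.16·log₂(0.16) = 0.4230
−0.26·log₂(0.26) = 0.5053
−0.19·log₂(0.19) = 0.4552
−0.21·log₂(0.21) = 0.4728
−0.05·log₂(0.05) = 0.2161
Sum ≈ 2.4551 → 2.455 bits.

2.455 bits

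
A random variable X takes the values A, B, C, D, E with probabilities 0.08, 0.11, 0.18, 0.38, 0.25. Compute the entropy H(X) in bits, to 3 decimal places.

H = −Σ pᵢ log₂ pᵢ.
−0.08·log₂(0.08) = 0.2915
−0.11·log₂(0.11) = 0.3503
−0.18·log₂(0.18) = 0.4453
−0.38·log₂(0.38) = 0.5305
−0.25·log₂(0.25) = 0.5000
Sum ≈ 2.1176 → 2.118 bits.

2.118 bits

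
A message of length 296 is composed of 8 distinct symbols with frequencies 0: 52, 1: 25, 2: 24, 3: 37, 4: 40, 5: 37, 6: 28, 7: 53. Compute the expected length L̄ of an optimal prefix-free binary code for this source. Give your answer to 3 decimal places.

Probabilities are the counts divided by 296.
Repeatedly combine the two least-probable nodes; the expected code length is the sum of the merged weights.
merge 3/37 + 25/296 → 49/296
merge 7/74 + 1/8 → 65/296
merge 1/8 + 5/37 → 77/296
merge 49/296 + 13/74 → 101/296
merge 53/296 + 65/296 → 59/148
merge 77/296 + 101/296 → 89/148
merge 59/148 + 89/148 → 1
L = 49/296 + 65/296 + 77/296 + 101/296 + 59/148 + 89/148 + 1 = 221/74 ≈ 2.986 bits/symbol.

2.986 bits/symbol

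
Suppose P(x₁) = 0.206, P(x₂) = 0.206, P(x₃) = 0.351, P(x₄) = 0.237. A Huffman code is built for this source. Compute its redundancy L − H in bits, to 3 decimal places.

Entropy H = −Σ p log₂ p ≈ 1.9615 bits.
Huffman merges: 103/500+103/500→103/250; 237/1000+351/1000→147/250; 103/250+147/250→1. L = 2 ≈ 2.0000.
L − H = 2.0000 − 1.9615 = 0.039 bits.

0.039 bits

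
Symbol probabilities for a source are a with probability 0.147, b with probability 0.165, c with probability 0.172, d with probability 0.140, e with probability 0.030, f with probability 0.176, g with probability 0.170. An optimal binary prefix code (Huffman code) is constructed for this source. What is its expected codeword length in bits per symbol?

Repeatedly combine the two least-probable nodes; the expected code length is the sum of the merged weights.
merge 3/100 + 7/50 → 17/100
merge 147/1000 + 33/200 → 39/125
merge 17/100 + 17/100 → 17/50
merge 43/250 + 22/125 → 87/250
merge 39/125 + 17/50 → 163/250
merge 87/250 + 163/250 → 1
L = 17/100 + 39/125 + 17/50 + 87/250 + 163/250 + 1 = 1411/500 = 2.822 bits/symbol.

2.822 bits/symbol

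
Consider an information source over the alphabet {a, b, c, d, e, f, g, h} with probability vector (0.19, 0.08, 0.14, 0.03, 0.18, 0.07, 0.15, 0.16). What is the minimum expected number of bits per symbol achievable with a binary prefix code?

2.91 bits/symbol

Repeatedly combine the two least-probable nodes; the expected code length is the sum of the merged weights.
merge 3/100 + 7/100 → 1/10
merge 2/25 + 1/10 → 9/50
merge 7/50 + 3/20 → 29/100
merge 4/25 + 9/50 → 17/50
merge 9/50 + 19/100 → 37/100
merge 29/100 + 17/50 → 63/100
merge 37/100 + 63/100 → 1
L = 1/10 + 9/50 + 29/100 + 17/50 + 37/100 + 63/100 + 1 = 291/100 = 2.91 bits/symbol.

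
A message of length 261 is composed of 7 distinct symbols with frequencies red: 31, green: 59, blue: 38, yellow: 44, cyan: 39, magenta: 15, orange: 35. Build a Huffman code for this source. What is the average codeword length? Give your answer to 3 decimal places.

Probabilities are the counts divided by 261.
Repeatedly combine the two least-probable nodes; the expected code length is the sum of the merged weights.
merge 5/87 + 31/261 → 46/261
merge 35/261 + 38/261 → 73/261
merge 13/87 + 44/261 → 83/261
merge 46/261 + 59/261 → 35/87
merge 73/261 + 83/261 → 52/87
merge 35/87 + 52/87 → 1
L = 46/261 + 73/261 + 83/261 + 35/87 + 52/87 + 1 = 724/261 ≈ 2.774 bits/symbol.

2.774 bits/symbol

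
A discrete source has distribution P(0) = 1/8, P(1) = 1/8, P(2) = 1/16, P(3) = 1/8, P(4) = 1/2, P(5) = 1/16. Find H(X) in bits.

Each probability is a power of 1/2, so log₂(1/p) is an integer.
H = Σ p·log₂(1/p) = 1/8·3 + 1/8·3 + 1/16·4 + 1/8·3 + 1/2·1 + 1/16·4 = 2.125 bits.

2.125 bits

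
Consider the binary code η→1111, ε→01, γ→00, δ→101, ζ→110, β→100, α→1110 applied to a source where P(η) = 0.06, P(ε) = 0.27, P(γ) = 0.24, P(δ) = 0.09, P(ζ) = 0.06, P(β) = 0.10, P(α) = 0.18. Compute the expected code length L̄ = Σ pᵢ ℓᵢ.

L̄ = Σ pᵢ·ℓᵢ = 0.06·4 + 0.27·2 + 0.24·2 + 0.09·3 + 0.06·3 + 0.10·3 + 0.18·4 = 2.73 bits/symbol.

2.73 bits/symbol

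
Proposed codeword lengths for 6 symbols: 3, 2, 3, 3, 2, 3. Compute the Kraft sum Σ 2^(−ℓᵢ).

With common denominator 2^3 = 8: Σ 2^(−ℓᵢ) = 1/8 + 2/8 + 1/8 + 1/8 + 2/8 + 1/8 = 8/8 = 1.

1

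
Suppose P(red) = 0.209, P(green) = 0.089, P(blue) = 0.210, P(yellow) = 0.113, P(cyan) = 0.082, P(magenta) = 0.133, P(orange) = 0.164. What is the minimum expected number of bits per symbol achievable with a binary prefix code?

Repeatedly combine the two least-probable nodes; the expected code length is the sum of the merged weights.
merge 41/500 + 89/1000 → 171/1000
merge 113/1000 + 133/1000 → 123/500
merge 41/250 + 171/1000 → 67/200
merge 209/1000 + 21/100 → 419/1000
merge 123/500 + 67/200 → 581/1000
merge 419/1000 + 581/1000 → 1
L = 171/1000 + 123/500 + 67/200 + 419/1000 + 581/1000 + 1 = 344/125 = 2.752 bits/symbol.

2.752 bits/symbol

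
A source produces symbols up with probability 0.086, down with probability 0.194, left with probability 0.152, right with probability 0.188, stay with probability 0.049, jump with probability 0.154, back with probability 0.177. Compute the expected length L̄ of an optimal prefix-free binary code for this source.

Repeatedly combine the two least-probable nodes; the expected code length is the sum of the merged weights.
merge 49/1000 + 43/500 → 27/200
merge 27/200 + 19/125 → 287/1000
merge 77/500 + 177/1000 → 331/1000
merge 47/250 + 97/500 → 191/500
merge 287/1000 + 331/1000 → 309/500
merge 191/500 + 309/500 → 1
L = 27/200 + 287/1000 + 331/1000 + 191/500 + 309/500 + 1 = 2753/1000 = 2.753 bits/symbol.

2.753 bits/symbol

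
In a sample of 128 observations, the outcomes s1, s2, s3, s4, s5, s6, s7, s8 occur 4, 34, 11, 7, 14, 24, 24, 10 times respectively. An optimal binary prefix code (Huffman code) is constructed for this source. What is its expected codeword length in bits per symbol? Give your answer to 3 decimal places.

Probabilities are the counts divided by 128.
Repeatedly combine the two least-probable nodes; the expected code length is the sum of the merged weights.
merge 1/32 + 7/128 → 11/128
merge 5/64 + 11/128 → 21/128
merge 11/128 + 7/64 → 25/128
merge 21/128 + 3/16 → 45/128
merge 3/16 + 25/128 → 49/128
merge 17/64 + 45/128 → 79/128
merge 49/128 + 79/128 → 1
L = 11/128 + 21/128 + 25/128 + 45/128 + 49/128 + 79/128 + 1 = 179/64 ≈ 2.797 bits/symbol.

2.797 bits/symbol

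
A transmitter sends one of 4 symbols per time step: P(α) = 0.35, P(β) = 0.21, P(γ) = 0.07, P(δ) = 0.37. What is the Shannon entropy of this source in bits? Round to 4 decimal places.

1.8022 bits

H = −Σ pᵢ log₂ pᵢ.
−0.35·log₂(0.35) = 0.5301
−0.21·log₂(0.21) = 0.4728
−0.07·log₂(0.07) = 0.2686
−0.37·log₂(0.37) = 0.5307
Sum ≈ 1.8022 → 1.8022 bits.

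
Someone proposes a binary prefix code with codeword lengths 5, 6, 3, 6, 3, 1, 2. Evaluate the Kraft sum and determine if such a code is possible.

1.0625; no

With common denominator 2^6 = 64: Σ 2^(−ℓᵢ) = 2/64 + 1/64 + 8/64 + 1/64 + 8/64 + 32/64 + 16/64 = 68/64 = 1.0625.
Kraft's inequality requires Σ ≤ 1; here Σ = 1.0625 > 1, so no such prefix code exists.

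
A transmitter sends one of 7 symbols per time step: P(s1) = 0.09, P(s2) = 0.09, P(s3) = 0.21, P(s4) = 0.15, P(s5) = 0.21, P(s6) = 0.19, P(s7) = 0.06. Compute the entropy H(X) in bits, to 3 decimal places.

H = −Σ pᵢ log₂ pᵢ.
−0.09·log₂(0.09) = 0.3127
−0.09·log₂(0.09) = 0.3127
−0.21·log₂(0.21) = 0.4728
−0.15·log₂(0.15) = 0.4105
−0.21·log₂(0.21) = 0.4728
−0.19·log₂(0.19) = 0.4552
−0.06·log₂(0.06) = 0.2435
Sum ≈ 2.6803 → 2.680 bits.

2.680 bits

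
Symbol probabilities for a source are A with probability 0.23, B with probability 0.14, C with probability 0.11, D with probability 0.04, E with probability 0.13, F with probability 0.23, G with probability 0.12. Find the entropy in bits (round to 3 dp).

H = −Σ pᵢ log₂ pᵢ.
−0.23·log₂(0.23) = 0.4877
−0.14·log₂(0.14) = 0.3971
−0.11·log₂(0.11) = 0.3503
−0.04·log₂(0.04) = 0.1858
−0.13·log₂(0.13) = 0.3826
−0.23·log₂(0.23) = 0.4877
−0.12·log₂(0.12) = 0.3671
Sum ≈ 2.6582 → 2.658 bits.

2.658 bits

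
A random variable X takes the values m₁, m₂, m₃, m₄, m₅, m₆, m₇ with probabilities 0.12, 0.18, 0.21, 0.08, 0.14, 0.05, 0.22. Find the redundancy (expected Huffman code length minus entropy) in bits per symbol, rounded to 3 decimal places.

0.030 bits

Entropy H = −Σ p log₂ p ≈ 2.6705 bits.
Huffman merges: 1/20+2/25→13/100; 3/25+13/100→1/4; 7/50+9/50→8/25; 21/100+11/50→43/100; 1/4+8/25→57/100; 43/100+57/100→1. L = 27/10 ≈ 2.7000.
L − H = 2.7000 − 2.6705 = 0.030 bits.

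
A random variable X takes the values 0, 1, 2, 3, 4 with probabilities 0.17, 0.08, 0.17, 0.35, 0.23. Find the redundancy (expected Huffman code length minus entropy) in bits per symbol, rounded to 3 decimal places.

0.072 bits

Entropy H = −Σ p log₂ p ≈ 2.1785 bits.
Huffman merges: 2/25+17/100→1/4; 17/100+23/100→2/5; 1/4+7/20→3/5; 2/5+3/5→1. L = 9/4 ≈ 2.2500.
L − H = 2.2500 − 2.1785 = 0.072 bits.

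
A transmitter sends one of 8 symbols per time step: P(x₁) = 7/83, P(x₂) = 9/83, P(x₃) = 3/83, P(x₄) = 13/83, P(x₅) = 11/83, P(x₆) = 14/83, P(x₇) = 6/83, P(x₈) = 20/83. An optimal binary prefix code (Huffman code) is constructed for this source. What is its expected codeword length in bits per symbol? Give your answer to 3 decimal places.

Repeatedly combine the two least-probable nodes; the expected code length is the sum of the merged weights.
merge 3/83 + 6/83 → 9/83
merge 7/83 + 9/83 → 16/83
merge 9/83 + 11/83 → 20/83
merge 13/83 + 14/83 → 27/83
merge 16/83 + 20/83 → 36/83
merge 20/83 + 27/83 → 47/83
merge 36/83 + 47/83 → 1
L = 9/83 + 16/83 + 20/83 + 27/83 + 36/83 + 47/83 + 1 = 238/83 ≈ 2.867 bits/symbol.

2.867 bits/symbol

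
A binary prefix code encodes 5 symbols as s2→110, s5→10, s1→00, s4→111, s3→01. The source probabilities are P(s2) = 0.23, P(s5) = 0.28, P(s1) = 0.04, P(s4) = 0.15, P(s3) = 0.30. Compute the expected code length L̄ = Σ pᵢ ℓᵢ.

2.38 bits/symbol

L̄ = Σ pᵢ·ℓᵢ = 0.23·3 + 0.28·2 + 0.04·2 + 0.15·3 + 0.30·2 = 2.38 bits/symbol.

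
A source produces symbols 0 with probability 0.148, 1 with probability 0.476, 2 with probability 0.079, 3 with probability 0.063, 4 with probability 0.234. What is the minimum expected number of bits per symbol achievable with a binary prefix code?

Repeatedly combine the two least-probable nodes; the expected code length is the sum of the merged weights.
merge 63/1000 + 79/1000 → 71/500
merge 71/500 + 37/250 → 29/100
merge 117/500 + 29/100 → 131/250
merge 119/250 + 131/250 → 1
L = 71/500 + 29/100 + 131/250 + 1 = 489/250 = 1.956 bits/symbol.

1.956 bits/symbol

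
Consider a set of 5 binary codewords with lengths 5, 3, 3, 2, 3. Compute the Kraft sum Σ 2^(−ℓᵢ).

0.65625

With common denominator 2^5 = 32: Σ 2^(−ℓᵢ) = 1/32 + 4/32 + 4/32 + 8/32 + 4/32 = 21/32 = 0.65625.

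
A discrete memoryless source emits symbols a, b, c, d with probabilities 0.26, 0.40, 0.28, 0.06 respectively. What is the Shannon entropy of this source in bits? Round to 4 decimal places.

1.7918 bits

H = −Σ pᵢ log₂ pᵢ.
−0.26·log₂(0.26) = 0.5053
−0.40·log₂(0.40) = 0.5288
−0.28·log₂(0.28) = 0.5142
−0.06·log₂(0.06) = 0.2435
Sum ≈ 1.7918 → 1.7918 bits.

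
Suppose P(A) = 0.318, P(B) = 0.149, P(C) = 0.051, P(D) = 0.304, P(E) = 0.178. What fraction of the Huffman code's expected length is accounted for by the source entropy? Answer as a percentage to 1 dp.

96.3%

Entropy H = −Σ p log₂ p ≈ 2.1193 bits.
Huffman merges: 51/1000+149/1000→1/5; 89/500+1/5→189/500; 38/125+159/500→311/500; 189/500+311/500→1. L = 11/5 ≈ 2.2000.
Efficiency = H/L = 2.1193/2.2000 = 96.3%.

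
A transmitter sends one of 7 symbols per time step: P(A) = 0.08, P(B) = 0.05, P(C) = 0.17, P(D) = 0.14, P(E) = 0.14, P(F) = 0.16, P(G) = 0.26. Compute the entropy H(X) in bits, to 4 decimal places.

2.6647 bits

H = −Σ pᵢ log₂ pᵢ.
−0.08·log₂(0.08) = 0.2915
−0.05·log₂(0.05) = 0.2161
−0.17·log₂(0.17) = 0.4346
−0.14·log₂(0.14) = 0.3971
−0.14·log₂(0.14) = 0.3971
−0.16·log₂(0.16) = 0.4230
−0.26·log₂(0.26) = 0.5053
Sum ≈ 2.6647 → 2.6647 bits.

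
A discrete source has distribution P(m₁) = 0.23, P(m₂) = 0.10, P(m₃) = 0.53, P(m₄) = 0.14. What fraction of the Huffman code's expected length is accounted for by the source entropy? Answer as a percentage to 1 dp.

99.6%

Entropy H = −Σ p log₂ p ≈ 1.7024 bits.
Huffman merges: 1/10+7/50→6/25; 23/100+6/25→47/100; 47/100+53/100→1. L = 171/100 ≈ 1.7100.
Efficiency = H/L = 1.7024/1.7100 = 99.6%.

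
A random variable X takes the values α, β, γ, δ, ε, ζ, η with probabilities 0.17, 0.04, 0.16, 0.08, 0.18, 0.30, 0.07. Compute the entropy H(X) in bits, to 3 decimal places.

2.570 bits

H = −Σ pᵢ log₂ pᵢ.
−0.17·log₂(0.17) = 0.4346
−0.04·log₂(0.04) = 0.1858
−0.16·log₂(0.16) = 0.4230
−0.08·log₂(0.08) = 0.2915
−0.18·log₂(0.18) = 0.4453
−0.30·log₂(0.30) = 0.5211
−0.07·log₂(0.07) = 0.2686
Sum ≈ 2.5698 → 2.570 bits.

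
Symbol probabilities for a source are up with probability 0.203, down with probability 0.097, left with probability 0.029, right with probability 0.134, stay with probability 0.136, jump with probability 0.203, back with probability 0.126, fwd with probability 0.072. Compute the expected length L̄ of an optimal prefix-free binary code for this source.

Repeatedly combine the two least-probable nodes; the expected code length is the sum of the merged weights.
merge 29/1000 + 9/125 → 101/1000
merge 97/1000 + 101/1000 → 99/500
merge 63/500 + 67/500 → 13/50
merge 17/125 + 99/500 → 167/500
merge 203/1000 + 203/1000 → 203/500
merge 13/50 + 167/500 → 297/500
merge 203/500 + 297/500 → 1
L = 101/1000 + 99/500 + 13/50 + 167/500 + 203/500 + 297/500 + 1 = 2893/1000 = 2.893 bits/symbol.

2.893 bits/symbol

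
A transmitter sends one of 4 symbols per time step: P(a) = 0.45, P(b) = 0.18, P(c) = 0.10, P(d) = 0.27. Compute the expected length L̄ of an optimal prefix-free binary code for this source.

1.83 bits/symbol

Repeatedly combine the two least-probable nodes; the expected code length is the sum of the merged weights.
merge 1/10 + 9/50 → 7/25
merge 27/100 + 7/25 → 11/20
merge 9/20 + 11/20 → 1
L = 7/25 + 11/20 + 1 = 183/100 = 1.83 bits/symbol.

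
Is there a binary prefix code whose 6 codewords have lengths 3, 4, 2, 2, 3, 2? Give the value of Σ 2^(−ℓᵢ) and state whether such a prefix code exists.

1.0625; no

With common denominator 2^4 = 16: Σ 2^(−ℓᵢ) = 2/16 + 1/16 + 4/16 + 4/16 + 2/16 + 4/16 = 17/16 = 1.0625.
Kraft's inequality requires Σ ≤ 1; here Σ = 1.0625 > 1, so no such prefix code exists.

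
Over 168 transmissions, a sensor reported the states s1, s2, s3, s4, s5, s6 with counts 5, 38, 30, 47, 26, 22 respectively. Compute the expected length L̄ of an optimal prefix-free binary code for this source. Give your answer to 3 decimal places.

Probabilities are the counts divided by 168.
Repeatedly combine the two least-probable nodes; the expected code length is the sum of the merged weights.
merge 5/168 + 11/84 → 9/56
merge 13/84 + 9/56 → 53/168
merge 5/28 + 19/84 → 17/42
merge 47/168 + 53/168 → 25/42
merge 17/42 + 25/42 → 1
L = 9/56 + 53/168 + 17/42 + 25/42 + 1 = 52/21 ≈ 2.476 bits/symbol.

2.476 bits/symbol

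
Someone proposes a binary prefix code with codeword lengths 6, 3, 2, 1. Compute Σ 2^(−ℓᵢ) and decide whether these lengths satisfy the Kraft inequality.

With common denominator 2^6 = 64: Σ 2^(−ℓᵢ) = 1/64 + 8/64 + 16/64 + 32/64 = 57/64 = 0.890625.
Kraft's inequality requires Σ ≤ 1; here Σ = 0.890625 ≤ 1, so such a prefix code exists.

0.890625; yes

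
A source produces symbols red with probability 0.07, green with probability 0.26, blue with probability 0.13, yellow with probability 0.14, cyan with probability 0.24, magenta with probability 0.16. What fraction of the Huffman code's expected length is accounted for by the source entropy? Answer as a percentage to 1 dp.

98.8%

Entropy H = −Σ p log₂ p ≈ 2.4707 bits.
Huffman merges: 7/100+13/100→1/5; 7/50+4/25→3/10; 1/5+6/25→11/25; 13/50+3/10→14/25; 11/25+14/25→1. L = 5/2 ≈ 2.5000.
Efficiency = H/L = 2.4707/2.5000 = 98.8%.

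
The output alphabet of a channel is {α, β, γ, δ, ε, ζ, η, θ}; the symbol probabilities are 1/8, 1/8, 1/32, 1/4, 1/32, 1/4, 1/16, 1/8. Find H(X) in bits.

Each probability is a power of 1/2, so log₂(1/p) is an integer.
H = Σ p·log₂(1/p) = 1/8·3 + 1/8·3 + 1/32·5 + 1/4·2 + 1/32·5 + 1/4·2 + 1/16·4 + 1/8·3 = 2.6875 bits.

2.6875 bits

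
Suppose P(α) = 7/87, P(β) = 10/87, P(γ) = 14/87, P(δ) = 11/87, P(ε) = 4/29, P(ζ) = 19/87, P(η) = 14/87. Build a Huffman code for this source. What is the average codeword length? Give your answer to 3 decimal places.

Repeatedly combine the two least-probable nodes; the expected code length is the sum of the merged weights.
merge 7/87 + 10/87 → 17/87
merge 11/87 + 4/29 → 23/87
merge 14/87 + 14/87 → 28/87
merge 17/87 + 19/87 → 12/29
merge 23/87 + 28/87 → 17/29
merge 12/29 + 17/29 → 1
L = 17/87 + 23/87 + 28/87 + 12/29 + 17/29 + 1 = 242/87 ≈ 2.782 bits/symbol.

2.782 bits/symbol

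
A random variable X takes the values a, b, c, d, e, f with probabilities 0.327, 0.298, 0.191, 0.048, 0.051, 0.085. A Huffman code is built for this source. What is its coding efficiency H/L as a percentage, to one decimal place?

Entropy H = −Σ p log₂ p ≈ 2.2355 bits.
Huffman merges: 6/125+51/1000→99/1000; 17/200+99/1000→23/125; 23/125+191/1000→3/8; 149/500+327/1000→5/8; 3/8+5/8→1. L = 2283/1000 ≈ 2.2830.
Efficiency = H/L = 2.2355/2.2830 = 97.9%.

97.9%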